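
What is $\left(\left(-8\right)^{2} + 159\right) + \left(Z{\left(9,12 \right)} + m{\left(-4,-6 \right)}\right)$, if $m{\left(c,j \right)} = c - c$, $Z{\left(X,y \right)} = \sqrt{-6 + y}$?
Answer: $223 + \sqrt{6} \approx 225.45$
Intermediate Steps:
$m{\left(c,j \right)} = 0$
$\left(\left(-8\right)^{2} + 159\right) + \left(Z{\left(9,12 \right)} + m{\left(-4,-6 \right)}\right) = \left(\left(-8\right)^{2} + 159\right) + \left(\sqrt{-6 + 12} + 0\right) = \left(64 + 159\right) + \left(\sqrt{6} + 0\right) = 223 + \sqrt{6}$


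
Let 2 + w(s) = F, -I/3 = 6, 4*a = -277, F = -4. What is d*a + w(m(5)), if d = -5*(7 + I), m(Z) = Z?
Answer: -15259/4 ≈ -3814.8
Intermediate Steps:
a = -277/4 (a = (¼)*(-277) = -277/4 ≈ -69.250)
I = -18 (I = -3*6 = -18)
w(s) = -6 (w(s) = -2 - 4 = -6)
d = 55 (d = -5*(7 - 18) = -5*(-11) = 55)
d*a + w(m(5)) = 55*(-277/4) - 6 = -15235/4 - 6 = -15259/4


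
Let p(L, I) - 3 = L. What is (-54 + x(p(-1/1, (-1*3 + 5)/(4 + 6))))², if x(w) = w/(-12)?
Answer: 105625/36 ≈ 2934.0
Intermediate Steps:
p(L, I) = 3 + L
x(w) = -w/12 (x(w) = w*(-1/12) = -w/12)
(-54 + x(p(-1/1, (-1*3 + 5)/(4 + 6))))² = (-54 - (3 - 1/1)/12)² = (-54 - (3 - 1*1)/12)² = (-54 - (3 - 1)/12)² = (-54 - 1/12*2)² = (-54 - ⅙)² = (-325/6)² = 105625/36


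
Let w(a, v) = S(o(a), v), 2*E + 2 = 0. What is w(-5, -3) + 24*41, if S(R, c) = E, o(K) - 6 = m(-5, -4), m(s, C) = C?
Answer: 983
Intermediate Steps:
E = -1 (E = -1 + (½)*0 = -1 + 0 = -1)
o(K) = 2 (o(K) = 6 - 4 = 2)
S(R, c) = -1
w(a, v) = -1
w(-5, -3) + 24*41 = -1 + 24*41 = -1 + 984 = 983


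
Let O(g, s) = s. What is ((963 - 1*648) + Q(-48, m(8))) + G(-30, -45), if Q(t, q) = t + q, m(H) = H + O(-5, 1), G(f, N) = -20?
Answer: 256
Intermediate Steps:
m(H) = 1 + H (m(H) = H + 1 = 1 + H)
Q(t, q) = q + t
((963 - 1*648) + Q(-48, m(8))) + G(-30, -45) = ((963 - 1*648) + ((1 + 8) - 48)) - 20 = ((963 - 648) + (9 - 48)) - 20 = (315 - 39) - 20 = 276 - 20 = 256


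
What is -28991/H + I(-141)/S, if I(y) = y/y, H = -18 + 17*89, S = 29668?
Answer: -860103493/44353660 ≈ -19.392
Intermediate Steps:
H = 1495 (H = -18 + 1513 = 1495)
I(y) = 1
-28991/H + I(-141)/S = -28991/1495 + 1/29668 = -860103493/44353660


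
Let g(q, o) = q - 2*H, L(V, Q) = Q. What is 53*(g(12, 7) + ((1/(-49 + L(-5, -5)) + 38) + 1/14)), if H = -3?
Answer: 561482/189 ≈ 2970.8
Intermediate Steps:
g(q, o) = 6 + q (g(q, o) = q - 2*(-3) = q + 6 = 6 + q)
53*(g(12, 7) + ((1/(-49 + L(-5, -5)) + 38) + 1/14)) = 53*((6 + 12) + ((1/(-49 - 5) + 38) + 1/14)) = 53*(18 + ((1/(-54) + 38) + 1/14)) = 53*(18 + ((-1/54 + 38) + 1/14)) = 53*(18 + (2051/54 + 1/14)) = 53*(18 + 7192/189) = 53*(10594/189) = 561482/189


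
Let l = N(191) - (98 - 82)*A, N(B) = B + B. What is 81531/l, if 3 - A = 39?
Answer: 81531/958 ≈ 85.105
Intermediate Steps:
A = -36 (A = 3 - 1*39 = 3 - 39 = -36)
N(B) = 2*B
l = 958 (l = 2*191 - (98 - 82)*(-36) = 382 - 16*(-36) = 382 - 1*(-576) = 382 + 576 = 958)
81531/l = 81531/958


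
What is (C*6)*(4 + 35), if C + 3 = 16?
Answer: 3042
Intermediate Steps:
C = 13 (C = -3 + 16 = 13)
(C*6)*(4 + 35) = (13*6)*(4 + 35) = 78*39 = 3042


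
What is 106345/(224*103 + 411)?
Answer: 106345/23483 ≈ 4.5286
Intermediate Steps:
106345/(224*103 + 411) = 106345/(23072 + 411) = 106345/23483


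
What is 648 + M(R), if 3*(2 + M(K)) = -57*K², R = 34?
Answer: -21318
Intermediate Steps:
M(K) = -2 - 19*K² (M(K) = -2 + (-57*K²)/3 = -2 - 19*K²)
648 + M(R) = 648 + (-2 - 19*34²) = 648 + (-2 - 19*1156) = 648 + (-2 - 21964) = 648 - 21966 = -21318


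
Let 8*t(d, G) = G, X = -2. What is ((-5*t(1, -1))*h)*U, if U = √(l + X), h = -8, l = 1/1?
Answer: -5*I ≈ -5.0*I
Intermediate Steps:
l = 1
t(d, G) = G/8
U = I (U = √(1 - 2) = √(-1) = I ≈ 1.0*I)
((-5*t(1, -1))*h)*U = (-5*(-1)/8*(-8))*I = (-5*(-⅛)*(-8))*I = ((5/8)*(-8))*I = -5*I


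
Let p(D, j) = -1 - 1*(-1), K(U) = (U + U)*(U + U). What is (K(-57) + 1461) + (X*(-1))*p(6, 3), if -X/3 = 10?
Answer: 14457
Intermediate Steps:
X = -30 (X = -3*10 = -30)
K(U) = 4*U**2 (K(U) = (2*U)*(2*U) = 4*U**2)
p(D, j) = 0 (p(D, j) = -1 + 1 = 0)
(K(-57) + 1461) + (X*(-1))*p(6, 3) = (4*(-57)**2 + 1461) - 30*(-1)*0 = (4*3249 + 1461) + 30*0 = (12996 + 1461) + 0 = 14457 + 0 = 14457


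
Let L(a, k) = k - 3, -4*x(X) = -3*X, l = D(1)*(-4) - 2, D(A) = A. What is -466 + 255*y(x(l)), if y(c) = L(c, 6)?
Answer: 299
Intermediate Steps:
l = -6 (l = 1*(-4) - 2 = -4 - 2 = -6)
x(X) = 3*X/4 (x(X) = -(-3)*X/4 = 3*X/4)
L(a, k) = -3 + k
y(c) = 3 (y(c) = -3 + 6 = 3)
-466 + 255*y(x(l)) = -466 + 255*3 = -466 + 765 = 299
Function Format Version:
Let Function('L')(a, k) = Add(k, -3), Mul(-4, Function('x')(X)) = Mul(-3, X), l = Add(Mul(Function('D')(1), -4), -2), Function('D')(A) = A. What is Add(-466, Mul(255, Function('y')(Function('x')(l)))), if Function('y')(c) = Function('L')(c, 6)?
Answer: 299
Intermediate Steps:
l = -6 (l = Add(Mul(1, -4), -2) = Add(-4, -2) = -6)
Function('x')(X) = Mul(Rational(3, 4), X) (Function('x')(X) = Mul(Rational(-1, 4), Mul(-3, X)) = Mul(Rational(3, 4), X))
Function('L')(a, k) = Add(-3, k)
Function('y')(c) = 3 (Function('y')(c) = Add(-3, 6) = 3)
Add(-466, Mul(255, Function('y')(Function('x')(l)))) = Add(-466, Mul(255, 3)) = Add(-466, 765) = 299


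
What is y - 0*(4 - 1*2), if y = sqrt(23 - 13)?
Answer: sqrt(10) ≈ 3.1623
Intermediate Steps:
y = sqrt(10) ≈ 3.1623
y - 0*(4 - 1*2) = sqrt(10) - 0*(4 - 1*2) = sqrt(10) - 0*(4 - 2) = sqrt(10) - 0*2 = sqrt(10) - 43*0 = sqrt(10) + 0 = sqrt(10)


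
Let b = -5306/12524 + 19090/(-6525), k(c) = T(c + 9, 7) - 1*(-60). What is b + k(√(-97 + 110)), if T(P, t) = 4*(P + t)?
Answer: 985946359/8171910 + 4*√13 ≈ 135.07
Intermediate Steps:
T(P, t) = 4*P + 4*t
k(c) = 124 + 4*c (k(c) = (4*(c + 9) + 4*7) - 1*(-60) = (4*(9 + c) + 28) + 60 = ((36 + 4*c) + 28) + 60 = (64 + 4*c) + 60 = 124 + 4*c)
b = -27370481/8171910 (b = -5306*1/12524 + 19090*(-1/6525) = -2653/6262 - 3818/1305 = -27370481/8171910 ≈ -3.3493)
b + k(√(-97 + 110)) = -27370481/8171910 + (124 + 4*√(-97 + 110)) = -27370481/8171910 + (124 + 4*√13) = 985946359/8171910 + 4*√13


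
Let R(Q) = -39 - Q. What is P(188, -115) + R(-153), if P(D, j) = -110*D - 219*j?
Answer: 4619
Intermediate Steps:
P(D, j) = -219*j - 110*D
P(188, -115) + R(-153) = (-219*(-115) - 110*188) + (-39 - 1*(-153)) = (25185 - 20680) + (-39 + 153) = 4505 + 114 = 4619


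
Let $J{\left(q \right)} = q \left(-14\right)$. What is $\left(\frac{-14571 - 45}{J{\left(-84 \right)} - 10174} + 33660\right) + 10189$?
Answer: $\frac{197283959}{4499} \approx 43851.0$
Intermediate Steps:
$J{\left(q \right)} = - 14 q$
$\left(\frac{-14571 - 45}{J{\left(-84 \right)} - 10174} + 33660\right) + 10189 = \left(\frac{-14571 - 45}{\left(-14\right) \left(-84\right) - 10174} + 33660\right) + 10189 = \left(- \frac{14616}{1176 - 10174} + 33660\right) + 10189 = \left(- \frac{14616}{-8998} + 33660\right) + 10189 = \left(\left(-14616\right) \left(- \frac{1}{8998}\right) + 33660\right) + 10189 = \left(\frac{7308}{4499} + 33660\right) + 10189 = \frac{151443648}{4499} + 10189 = \frac{197283959}{4499}$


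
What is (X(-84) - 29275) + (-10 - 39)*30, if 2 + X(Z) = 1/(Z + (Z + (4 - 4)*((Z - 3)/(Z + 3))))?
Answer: -5165497/168 ≈ -30747.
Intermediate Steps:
X(Z) = -2 + 1/(2*Z) (X(Z) = -2 + 1/(Z + (Z + (4 - 4)*((Z - 3)/(Z + 3)))) = -2 + 1/(Z + (Z + (4 - 1*4)*((-3 + Z)/(3 + Z)))) = -2 + 1/(Z + (Z + (4 - 4)*((-3 + Z)/(3 + Z)))) = -2 + 1/(Z + (Z + 0*((-3 + Z)/(3 + Z)))) = -2 + 1/(Z + (Z + 0)) = -2 + 1/(Z + Z) = -2 + 1/(2*Z))
(X(-84) - 29275) + (-10 - 39)*30 = ((-2 + (½)/(-84)) - 29275) + (-10 - 39)*30 = ((-2 + (½)*(-1/84)) - 29275) - 49*30 = ((-2 - 1/168) - 29275) - 1470 = (-337/168 - 29275) - 1470 = -4918537/168 - 1470 = -5165497/168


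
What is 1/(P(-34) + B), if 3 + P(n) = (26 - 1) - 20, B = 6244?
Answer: 1/6246 ≈ 0.00016010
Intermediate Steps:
P(n) = 2 (P(n) = -3 + ((26 - 1) - 20) = -3 + (25 - 20) = -3 + 5 = 2)
1/(P(-34) + B) = 1/(2 + 6244) = 1/6246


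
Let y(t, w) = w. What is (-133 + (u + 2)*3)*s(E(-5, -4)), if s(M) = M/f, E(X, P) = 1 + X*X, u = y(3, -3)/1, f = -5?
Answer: 3536/5 ≈ 707.20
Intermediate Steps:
u = -3 (u = -3/1 = -3*1 = -3)
E(X, P) = 1 + X²
s(M) = -M/5 (s(M) = M/(-5) = M*(-⅕) = -M/5)
(-133 + (u + 2)*3)*s(E(-5, -4)) = (-133 + (-3 + 2)*3)*(-(1 + (-5)²)/5) = (-133 - 1*3)*(-(1 + 25)/5) = (-133 - 3)*(-⅕*26) = -136*(-26/5) = 3536/5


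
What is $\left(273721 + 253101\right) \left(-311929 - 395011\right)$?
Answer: $-372431544680$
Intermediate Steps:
$\left(273721 + 253101\right) \left(-311929 - 395011\right) = 526822 \left(-706940\right) = -372431544680$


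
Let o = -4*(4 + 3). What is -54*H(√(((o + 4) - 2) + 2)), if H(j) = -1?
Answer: 54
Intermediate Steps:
o = -28 (o = -4*7 = -28)
-54*H(√(((o + 4) - 2) + 2)) = -54*(-1) = 54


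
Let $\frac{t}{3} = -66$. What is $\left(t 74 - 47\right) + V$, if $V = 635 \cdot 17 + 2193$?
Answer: $-1711$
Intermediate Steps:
$t = -198$ ($t = 3 \left(-66\right) = -198$)
$V = 12988$ ($V = 10795 + 2193 = 12988$)
$\left(t 74 - 47\right) + V = \left(\left(-198\right) 74 - 47\right) + 12988 = \left(-14652 - 47\right) + 12988 = -14699 + 12988 = -1711$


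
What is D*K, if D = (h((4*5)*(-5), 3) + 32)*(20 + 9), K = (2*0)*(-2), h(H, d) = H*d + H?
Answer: 0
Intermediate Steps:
h(H, d) = H + H*d
K = 0 (K = 0*(-2) = 0)
D = -10672 (D = (((4*5)*(-5))*(1 + 3) + 32)*(20 + 9) = ((20*(-5))*4 + 32)*29 = (-100*4 + 32)*29 = (-400 + 32)*29 = -368*29 = -10672)
D*K = -10672*0 = 0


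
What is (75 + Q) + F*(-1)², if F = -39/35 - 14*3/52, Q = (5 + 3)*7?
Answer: 117461/910 ≈ 129.08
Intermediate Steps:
Q = 56 (Q = 8*7 = 56)
F = -1749/910 (F = -39*1/35 - 42*1/52 = -39/35 - 21/26 = -1749/910 ≈ -1.9220)
(75 + Q) + F*(-1)² = (75 + 56) - 1749/910*(-1)² = 131 - 1749/910*1 = 131 - 1749/910 = 117461/910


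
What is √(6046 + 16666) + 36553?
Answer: 36553 + 2*√5678 ≈ 36704.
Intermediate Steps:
√(6046 + 16666) + 36553 = √22712 + 36553 = 2*√5678 + 36553 = 36553 + 2*√5678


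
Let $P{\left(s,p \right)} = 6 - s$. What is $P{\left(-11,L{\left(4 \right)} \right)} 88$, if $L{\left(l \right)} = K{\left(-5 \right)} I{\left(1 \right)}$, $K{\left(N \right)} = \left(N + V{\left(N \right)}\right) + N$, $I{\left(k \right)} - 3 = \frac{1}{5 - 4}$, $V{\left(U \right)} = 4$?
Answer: $1496$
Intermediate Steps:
$I{\left(k \right)} = 4$ ($I{\left(k \right)} = 3 + \frac{1}{5 - 4} = 3 + 1^{-1} = 3 + 1 = 4$)
$K{\left(N \right)} = 4 + 2 N$ ($K{\left(N \right)} = \left(N + 4\right) + N = \left(4 + N\right) + N = 4 + 2 N$)
$L{\left(l \right)} = -24$ ($L{\left(l \right)} = \left(4 + 2 \left(-5\right)\right) 4 = \left(4 - 10\right) 4 = \left(-6\right) 4 = -24$)
$P{\left(-11,L{\left(4 \right)} \right)} 88 = \left(6 - -11\right) 88 = \left(6 + 11\right) 88 = 17 \cdot 88 = 1496$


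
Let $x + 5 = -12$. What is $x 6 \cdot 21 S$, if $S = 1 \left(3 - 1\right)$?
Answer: $-4284$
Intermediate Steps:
$S = 2$ ($S = 1 \cdot 2 = 2$)
$x = -17$ ($x = -5 - 12 = -17$)
$x 6 \cdot 21 S = - 17 \cdot 6 \cdot 21 \cdot 2 = - 17 \cdot 126 \cdot 2 = \left(-17\right) 252 = -4284$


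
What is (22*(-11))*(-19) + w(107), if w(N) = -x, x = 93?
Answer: 4505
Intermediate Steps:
w(N) = -93 (w(N) = -1*93 = -93)
(22*(-11))*(-19) + w(107) = (22*(-11))*(-19) - 93 = -242*(-19) - 93 = 4598 - 93 = 4505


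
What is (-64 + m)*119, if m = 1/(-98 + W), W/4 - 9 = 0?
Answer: -472311/62 ≈ -7617.9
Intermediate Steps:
W = 36 (W = 36 + 4*0 = 36 + 0 = 36)
m = -1/62 (m = 1/(-98 + 36) = 1/(-62) = -1/62 ≈ -0.016129)
(-64 + m)*119 = (-64 - 1/62)*119 = -3969/62*119 = -472311/62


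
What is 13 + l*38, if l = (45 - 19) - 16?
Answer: 393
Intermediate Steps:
l = 10 (l = 26 - 16 = 10)
13 + l*38 = 13 + 10*38 = 13 + 380 = 393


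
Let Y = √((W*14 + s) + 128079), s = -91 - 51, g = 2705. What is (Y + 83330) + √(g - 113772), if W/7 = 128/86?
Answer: 83330 + √236825209/43 + I*√111067 ≈ 83688.0 + 333.27*I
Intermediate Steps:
s = -142
W = 448/43 (W = 7*(128/86) = 7*(128*(1/86)) = 7*(64/43) = 448/43 ≈ 10.419)
Y = √236825209/43 (Y = √(((448/43)*14 - 142) + 128079) = √((6272/43 - 142) + 128079) = √(166/43 + 128079) = √(5507563/43) = √236825209/43 ≈ 357.89)
(Y + 83330) + √(g - 113772) = (√236825209/43 + 83330) + √(2705 - 113772) = (83330 + √236825209/43) + √(-111067) = (83330 + √236825209/43) + I*√111067 = 83330 + √236825209/43 + I*√111067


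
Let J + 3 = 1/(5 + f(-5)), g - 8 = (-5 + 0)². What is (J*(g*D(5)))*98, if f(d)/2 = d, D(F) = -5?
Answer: 51744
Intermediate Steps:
g = 33 (g = 8 + (-5 + 0)² = 8 + (-5)² = 8 + 25 = 33)
f(d) = 2*d
J = -16/5 (J = -3 + 1/(5 + 2*(-5)) = -3 + 1/(5 - 10) = -3 + 1/(-5) = -3 - ⅕ = -16/5 ≈ -3.2000)
(J*(g*D(5)))*98 = -528*(-5)/5*98 = -16/5*(-165)*98 = 528*98 = 51744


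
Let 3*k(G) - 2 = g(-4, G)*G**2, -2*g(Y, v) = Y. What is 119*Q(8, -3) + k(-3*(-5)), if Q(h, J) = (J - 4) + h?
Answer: 809/3 ≈ 269.67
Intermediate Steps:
g(Y, v) = -Y/2
Q(h, J) = -4 + J + h (Q(h, J) = (-4 + J) + h = -4 + J + h)
k(G) = 2/3 + 2*G**2/3 (k(G) = 2/3 + ((-1/2*(-4))*G**2)/3 = 2/3 + (2*G**2)/3 = 2/3 + 2*G**2/3)
119*Q(8, -3) + k(-3*(-5)) = 119*(-4 - 3 + 8) + (2/3 + 2*(-3*(-5))**2/3) = 119*1 + (2/3 + (2/3)*15**2) = 119 + (2/3 + (2/3)*225) = 119 + (2/3 + 150) = 119 + 452/3 = 809/3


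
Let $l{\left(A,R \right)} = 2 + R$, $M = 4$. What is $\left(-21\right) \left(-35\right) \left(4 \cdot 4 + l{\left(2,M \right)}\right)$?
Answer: $16170$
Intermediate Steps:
$\left(-21\right) \left(-35\right) \left(4 \cdot 4 + l{\left(2,M \right)}\right) = \left(-21\right) \left(-35\right) \left(4 \cdot 4 + \left(2 + 4\right)\right) = 735 \left(16 + 6\right) = 735 \cdot 22 = 16170$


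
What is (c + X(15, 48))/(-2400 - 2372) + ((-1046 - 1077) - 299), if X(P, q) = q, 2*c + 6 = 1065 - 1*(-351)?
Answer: -11558537/4772 ≈ -2422.2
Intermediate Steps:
c = 705 (c = -3 + (1065 - 1*(-351))/2 = -3 + (1065 + 351)/2 = -3 + (½)*1416 = -3 + 708 = 705)
(c + X(15, 48))/(-2400 - 2372) + ((-1046 - 1077) - 299) = (705 + 48)/(-2400 - 2372) + ((-1046 - 1077) - 299) = 753/(-4772) + (-2123 - 299) = 753*(-1/4772) - 2422 = -753/4772 - 2422 = -11558537/4772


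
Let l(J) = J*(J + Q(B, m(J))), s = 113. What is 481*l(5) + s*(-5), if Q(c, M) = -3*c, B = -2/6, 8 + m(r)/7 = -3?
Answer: 13865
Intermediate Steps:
m(r) = -77 (m(r) = -56 + 7*(-3) = -56 - 21 = -77)
B = -⅓ (B = -2*⅙ = -⅓ ≈ -0.33333)
l(J) = J*(1 + J) (l(J) = J*(J - 3*(-⅓)) = J*(J + 1) = J*(1 + J))
481*l(5) + s*(-5) = 481*(5*(1 + 5)) + 113*(-5) = 481*(5*6) - 565 = 481*30 - 565 = 14430 - 565 = 13865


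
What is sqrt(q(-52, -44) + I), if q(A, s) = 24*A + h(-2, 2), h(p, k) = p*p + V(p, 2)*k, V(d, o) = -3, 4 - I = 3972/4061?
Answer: I*sqrt(20564814658)/4061 ≈ 35.313*I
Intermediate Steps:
I = 12272/4061 (I = 4 - 3972/4061 = 12272/4061 ≈ 3.0219)
h(p, k) = p**2 - 3*k (h(p, k) = p*p - 3*k = p**2 - 3*k)
q(A, s) = -2 + 24*A (q(A, s) = 24*A + ((-2)**2 - 3*2) = 24*A + (4 - 6) = 24*A - 2 = -2 + 24*A)
sqrt(q(-52, -44) + I) = sqrt((-2 + 24*(-52)) + 12272/4061) = sqrt((-2 - 1248) + 12272/4061) = sqrt(-1250 + 12272/4061) = sqrt(-5063978/4061) = I*sqrt(20564814658)/4061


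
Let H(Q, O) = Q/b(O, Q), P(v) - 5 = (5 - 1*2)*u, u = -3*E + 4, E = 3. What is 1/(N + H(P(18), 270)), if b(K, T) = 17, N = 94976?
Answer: 17/1614582 ≈ 1.0529e-5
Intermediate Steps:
u = -5 (u = -3*3 + 4 = -9 + 4 = -5)
P(v) = -10 (P(v) = 5 + (5 - 1*2)*(-5) = 5 + (5 - 2)*(-5) = 5 + 3*(-5) = 5 - 15 = -10)
H(Q, O) = Q/17
1/(N + H(P(18), 270)) = 1/(94976 + (1/17)*(-10)) = 1/(94976 - 10/17) = 1/(1614582/17) = 17/1614582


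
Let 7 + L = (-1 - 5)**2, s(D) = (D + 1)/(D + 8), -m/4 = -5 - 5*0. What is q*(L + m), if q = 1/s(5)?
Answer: 637/6 ≈ 106.17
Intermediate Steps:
m = 20 (m = -4*(-5 - 5*0) = -4*(-5 + 0) = -4*(-5) = 20)
s(D) = (1 + D)/(8 + D)
L = 29 (L = -7 + (-1 - 5)**2 = -7 + (-6)**2 = -7 + 36 = 29)
q = 13/6 (q = 1/((1 + 5)/(8 + 5)) = 1/(6/13) = 13/6 ≈ 2.1667)
q*(L + m) = 13*(29 + 20)/6 = (13/6)*49 = 637/6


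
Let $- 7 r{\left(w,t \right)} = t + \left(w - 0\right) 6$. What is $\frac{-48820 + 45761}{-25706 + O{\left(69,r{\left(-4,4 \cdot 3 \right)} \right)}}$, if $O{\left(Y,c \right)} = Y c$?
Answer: $\frac{21413}{179114} \approx 0.11955$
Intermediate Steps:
$r{\left(w,t \right)} = - \frac{6 w}{7} - \frac{t}{7}$ ($r{\left(w,t \right)} = - \frac{t + \left(w - 0\right) 6}{7} = - \frac{t + \left(w + 0\right) 6}{7} = - \frac{t + w 6}{7} = - \frac{t + 6 w}{7} = - \frac{6 w}{7} - \frac{t}{7}$)
$\frac{-48820 + 45761}{-25706 + O{\left(69,r{\left(-4,4 \cdot 3 \right)} \right)}} = \frac{-48820 + 45761}{-25706 + 69 \left(\left(- \frac{6}{7}\right) \left(-4\right) - \frac{4 \cdot 3}{7}\right)} = - \frac{3059}{-25706 + 69 \left(\frac{24}{7} - \frac{12}{7}\right)} = - \frac{3059}{-25706 + 69 \cdot \frac{12}{7}} = - \frac{3059}{-25706 + \frac{828}{7}} = - \frac{3059}{- \frac{179114}{7}} = \left(-3059\right) \left(- \frac{7}{179114}\right) = \frac{21413}{179114}$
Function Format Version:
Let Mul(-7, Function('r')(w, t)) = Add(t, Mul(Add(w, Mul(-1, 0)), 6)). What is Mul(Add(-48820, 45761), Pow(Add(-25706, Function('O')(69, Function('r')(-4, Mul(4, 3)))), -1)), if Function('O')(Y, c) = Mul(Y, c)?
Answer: Rational(21413, 179114) ≈ 0.11955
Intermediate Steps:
Function('r')(w, t) = Add(Mul(Rational(-6, 7), w), Mul(Rational(-1, 7), t)) (Function('r')(w, t) = Mul(Rational(-1, 7), Add(t, Mul(Add(w, Mul(-1, 0)), 6))) = Mul(Rational(-1, 7), Add(t, Mul(Add(w, 0), 6))) = Mul(Rational(-1, 7), Add(t, Mul(w, 6))) = Mul(Rational(-1, 7), Add(t, Mul(6, w))) = Add(Mul(Rational(-6, 7), w), Mul(Rational(-1, 7), t)))
Mul(Add(-48820, 45761), Pow(Add(-25706, Function('O')(69, Function('r')(-4, Mul(4, 3)))), -1)) = Mul(Add(-48820, 45761), Pow(Add(-25706, Mul(69, Add(Mul(Rational(-6, 7), -4), Mul(Rational(-1, 7), Mul(4, 3))))), -1)) = Mul(-3059, Pow(Add(-25706, Mul(69, Add(Rational(24, 7), Mul(Rational(-1, 7), 12)))), -1)) = Mul(-3059, Pow(Add(-25706, Mul(69, Add(Rational(24, 7), Rational(-12, 7)))), -1)) = Mul(-3059, Pow(Add(-25706, Mul(69, Rational(12, 7))), -1)) = Mul(-3059, Pow(Add(-25706, Rational(828, 7)), -1)) = Mul(-3059, Pow(Rational(-179114, 7), -1)) = Mul(-3059, Rational(-7, 179114)) = Rational(21413, 179114)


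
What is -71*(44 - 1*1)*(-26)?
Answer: 79378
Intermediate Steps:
-71*(44 - 1*1)*(-26) = -71*(44 - 1)*(-26) = -71*43*(-26) = -3053*(-26) = 79378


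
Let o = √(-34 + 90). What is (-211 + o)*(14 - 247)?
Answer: 49163 - 466*√14 ≈ 47419.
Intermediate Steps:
o = 2*√14 (o = √56 = 2*√14 ≈ 7.4833)
(-211 + o)*(14 - 247) = (-211 + 2*√14)*(14 - 247) = (-211 + 2*√14)*(-233) = 49163 - 466*√14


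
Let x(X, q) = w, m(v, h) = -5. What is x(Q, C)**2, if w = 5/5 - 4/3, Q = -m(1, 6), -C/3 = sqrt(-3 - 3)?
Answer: 1/9 ≈ 0.11111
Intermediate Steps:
C = -3*I*sqrt(6) (C = -3*sqrt(-3 - 3) = -3*I*sqrt(6) ≈ -7.3485*I)
Q = 5 (Q = -1*(-5) = 5)
w = -1/3 (w = 5*(1/5) - 4*1/3 = 1 - 4/3 = -1/3 ≈ -0.33333)
x(X, q) = -1/3
x(Q, C)**2 = (-1/3)**2 = 1/9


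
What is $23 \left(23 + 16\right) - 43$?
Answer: $854$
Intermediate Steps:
$23 \left(23 + 16\right) - 43 = 23 \cdot 39 - 43 = 897 - 43 = 854$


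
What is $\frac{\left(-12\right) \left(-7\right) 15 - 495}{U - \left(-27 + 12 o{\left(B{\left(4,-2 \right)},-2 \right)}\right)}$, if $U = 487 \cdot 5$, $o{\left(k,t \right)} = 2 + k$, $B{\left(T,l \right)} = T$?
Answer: $\frac{153}{478} \approx 0.32008$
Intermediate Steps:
$U = 2435$
$\frac{\left(-12\right) \left(-7\right) 15 - 495}{U - \left(-27 + 12 o{\left(B{\left(4,-2 \right)},-2 \right)}\right)} = \frac{\left(-12\right) \left(-7\right) 15 - 495}{2435 + \left(27 - 12 \left(2 + 4\right)\right)} = \frac{84 \cdot 15 - 495}{2435 + \left(27 - 72\right)} = \frac{1260 - 495}{2435 + \left(27 - 72\right)} = \frac{765}{2435 - 45} = \frac{765}{2390} = 765 \cdot \frac{1}{2390} = \frac{153}{478}$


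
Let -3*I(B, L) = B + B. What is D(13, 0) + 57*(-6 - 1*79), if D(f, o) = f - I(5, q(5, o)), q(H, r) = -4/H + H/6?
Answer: -14486/3 ≈ -4828.7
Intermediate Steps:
q(H, r) = -4/H + H/6 (q(H, r) = -4/H + H*(⅙) = -4/H + H/6)
I(B, L) = -2*B/3 (I(B, L) = -(B + B)/3 = -2*B/3)
D(f, o) = 10/3 + f (D(f, o) = f - (-2)*5/3 = f - 1*(-10/3) = f + 10/3 = 10/3 + f)
D(13, 0) + 57*(-6 - 1*79) = (10/3 + 13) + 57*(-6 - 1*79) = 49/3 + 57*(-6 - 79) = 49/3 + 57*(-85) = 49/3 - 4845 = -14486/3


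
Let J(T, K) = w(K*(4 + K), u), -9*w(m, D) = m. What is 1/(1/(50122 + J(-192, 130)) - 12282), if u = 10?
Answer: -433678/5326433187 ≈ -8.1420e-5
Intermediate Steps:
w(m, D) = -m/9
J(T, K) = -K*(4 + K)/9
1/(1/(50122 + J(-192, 130)) - 12282) = 1/(1/(50122 - ⅑*130*(4 + 130)) - 12282) = 1/(1/(50122 - ⅑*130*134) - 12282) = 1/(1/(50122 - 17420/9) - 12282) = 1/(1/(433678/9) - 12282) = 1/(9/433678 - 12282) = 1/(-5326433187/433678) = -433678/5326433187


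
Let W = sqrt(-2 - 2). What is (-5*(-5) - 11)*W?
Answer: 28*I ≈ 28.0*I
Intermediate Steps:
W = 2*I (W = sqrt(-4) = 2*I ≈ 2.0*I)
(-5*(-5) - 11)*W = (-5*(-5) - 11)*(2*I) = (25 - 11)*(2*I) = 14*(2*I) = 28*I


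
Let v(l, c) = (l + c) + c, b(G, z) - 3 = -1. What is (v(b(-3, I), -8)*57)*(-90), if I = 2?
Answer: 71820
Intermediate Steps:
b(G, z) = 2 (b(G, z) = 3 - 1 = 2)
v(l, c) = l + 2*c (v(l, c) = (c + l) + c = l + 2*c)
(v(b(-3, I), -8)*57)*(-90) = ((2 + 2*(-8))*57)*(-90) = ((2 - 16)*57)*(-90) = -14*57*(-90) = -798*(-90) = 71820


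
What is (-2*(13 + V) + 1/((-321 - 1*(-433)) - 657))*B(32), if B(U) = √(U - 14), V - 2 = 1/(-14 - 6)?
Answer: -97779*√2/1090 ≈ -126.86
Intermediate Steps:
V = 39/20 (V = 2 + 1/(-14 - 6) = 2 + 1/(-20) = 2 - 1/20 = 39/20 ≈ 1.9500)
B(U) = √(-14 + U)
(-2*(13 + V) + 1/((-321 - 1*(-433)) - 657))*B(32) = (-2*(13 + 39/20) + 1/((-321 - 1*(-433)) - 657))*√(-14 + 32) = (-2*299/20 + 1/((-321 + 433) - 657))*√18 = (-299/10 + 1/(112 - 657))*(3*√2) = (-299/10 + 1/(-545))*(3*√2) = (-299/10 - 1/545)*(3*√2) = -97779*√2/1090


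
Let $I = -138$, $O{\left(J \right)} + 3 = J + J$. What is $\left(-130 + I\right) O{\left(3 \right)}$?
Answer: $-804$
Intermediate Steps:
$O{\left(J \right)} = -3 + 2 J$ ($O{\left(J \right)} = -3 + \left(J + J\right) = -3 + 2 J$)
$\left(-130 + I\right) O{\left(3 \right)} = \left(-130 - 138\right) \left(-3 + 2 \cdot 3\right) = - 268 \left(-3 + 6\right) = \left(-268\right) 3 = -804$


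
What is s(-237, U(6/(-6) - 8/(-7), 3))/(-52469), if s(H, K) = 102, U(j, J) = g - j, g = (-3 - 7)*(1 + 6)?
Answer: -102/52469 ≈ -0.0019440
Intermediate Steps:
g = -70 (g = -10*7 = -70)
U(j, J) = -70 - j
s(-237, U(6/(-6) - 8/(-7), 3))/(-52469) = 102/(-52469) = 102*(-1/52469) = -102/52469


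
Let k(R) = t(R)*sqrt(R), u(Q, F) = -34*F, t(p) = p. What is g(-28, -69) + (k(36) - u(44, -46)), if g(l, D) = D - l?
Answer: -1389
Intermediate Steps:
k(R) = R**(3/2) (k(R) = R*sqrt(R) = R**(3/2))
g(-28, -69) + (k(36) - u(44, -46)) = (-69 - 1*(-28)) + (36**(3/2) - (-34)*(-46)) = (-69 + 28) + (216 - 1*1564) = -41 + (216 - 1564) = -41 - 1348 = -1389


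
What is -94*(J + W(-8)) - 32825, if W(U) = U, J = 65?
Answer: -38183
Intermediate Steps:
-94*(J + W(-8)) - 32825 = -94*(65 - 8) - 32825 = -94*57 - 32825 = -5358 - 32825 = -38183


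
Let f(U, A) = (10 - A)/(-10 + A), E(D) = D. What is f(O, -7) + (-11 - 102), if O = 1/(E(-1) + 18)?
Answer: -114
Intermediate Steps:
O = 1/17 (O = 1/(-1 + 18) = 1/17 ≈ 0.058824)
f(U, A) = (10 - A)/(-10 + A)
f(O, -7) + (-11 - 102) = -1 + (-11 - 102) = -1 - 113 = -114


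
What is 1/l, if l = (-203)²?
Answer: 1/41209 ≈ 2.4267e-5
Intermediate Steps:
l = 41209
1/l = 1/41209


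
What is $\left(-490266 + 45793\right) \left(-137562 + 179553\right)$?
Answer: $-18663865743$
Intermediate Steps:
$\left(-490266 + 45793\right) \left(-137562 + 179553\right) = \left(-444473\right) 41991 = -18663865743$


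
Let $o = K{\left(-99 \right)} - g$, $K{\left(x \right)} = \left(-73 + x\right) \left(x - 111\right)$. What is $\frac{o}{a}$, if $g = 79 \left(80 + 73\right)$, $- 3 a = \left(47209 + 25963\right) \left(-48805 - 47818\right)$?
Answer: $\frac{72099}{7070098156} \approx 1.0198 \cdot 10^{-5}$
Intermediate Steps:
$K{\left(x \right)} = \left(-111 + x\right) \left(-73 + x\right)$ ($K{\left(x \right)} = \left(-73 + x\right) \left(-111 + x\right) = \left(-111 + x\right) \left(-73 + x\right)$)
$a = \frac{7070098156}{3}$ ($a = - \frac{\left(47209 + 25963\right) \left(-48805 - 47818\right)}{3} = - \frac{73172 \left(-96623\right)}{3} = \left(- \frac{1}{3}\right) \left(-7070098156\right) = \frac{7070098156}{3} \approx 2.3567 \cdot 10^{9}$)
$g = 12087$ ($g = 79 \cdot 153 = 12087$)
$o = 24033$ ($o = \left(8103 + \left(-99\right)^{2} - -18216\right) - 12087 = \left(8103 + 9801 + 18216\right) - 12087 = 36120 - 12087 = 24033$)
$\frac{o}{a} = \frac{24033}{\frac{7070098156}{3}} = 24033 \cdot \frac{3}{7070098156} = \frac{72099}{7070098156}$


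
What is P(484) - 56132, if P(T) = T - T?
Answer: -56132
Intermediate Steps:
P(T) = 0
P(484) - 56132 = 0 - 56132 = -56132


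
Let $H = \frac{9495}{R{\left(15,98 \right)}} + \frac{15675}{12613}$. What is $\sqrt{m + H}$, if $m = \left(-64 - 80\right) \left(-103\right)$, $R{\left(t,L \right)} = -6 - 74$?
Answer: $\frac{\sqrt{37454492303997}}{50452} \approx 121.3$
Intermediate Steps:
$R{\left(t,L \right)} = -80$
$H = - \frac{23701287}{201808}$ ($H = \frac{9495}{-80} + \frac{15675}{12613} = 9495 \left(- \frac{1}{80}\right) + 15675 \cdot \frac{1}{12613} = - \frac{1899}{16} + \frac{15675}{12613} = - \frac{23701287}{201808} \approx -117.44$)
$m = 14832$ ($m = \left(-144\right) \left(-103\right) = 14832$)
$\sqrt{m + H} = \sqrt{14832 - \frac{23701287}{201808}} = \sqrt{\frac{2969514969}{201808}} = \frac{\sqrt{37454492303997}}{50452}$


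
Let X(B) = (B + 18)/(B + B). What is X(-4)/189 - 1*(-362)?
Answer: 39095/108 ≈ 361.99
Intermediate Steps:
X(B) = (18 + B)/(2*B) (X(B) = (18 + B)/((2*B)) = (18 + B)*(1/(2*B)) = (18 + B)/(2*B))
X(-4)/189 - 1*(-362) = ((½)*(18 - 4)/(-4))/189 - 1*(-362) = ((½)*(-¼)*14)*(1/189) + 362 = -7/4*1/189 + 362 = -1/108 + 362 = 39095/108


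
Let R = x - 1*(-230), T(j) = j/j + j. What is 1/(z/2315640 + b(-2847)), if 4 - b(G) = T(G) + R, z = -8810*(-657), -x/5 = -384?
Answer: 77188/54224539 ≈ 0.0014235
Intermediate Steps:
x = 1920 (x = -5*(-384) = 1920)
z = 5788170
T(j) = 1 + j
R = 2150 (R = 1920 - 1*(-230) = 1920 + 230 = 2150)
b(G) = -2147 - G (b(G) = 4 - ((1 + G) + 2150) = 4 - (2151 + G) = 4 + (-2151 - G) = -2147 - G)
1/(z/2315640 + b(-2847)) = 1/(5788170/2315640 + (-2147 - 1*(-2847))) = 1/(5788170*(1/2315640) + (-2147 + 2847)) = 1/(192939/77188 + 700) = 1/(54224539/77188) = 77188/54224539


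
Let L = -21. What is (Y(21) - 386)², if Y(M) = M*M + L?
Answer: 1156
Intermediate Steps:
Y(M) = -21 + M² (Y(M) = M*M - 21 = M² - 21 = -21 + M²)
(Y(21) - 386)² = ((-21 + 21²) - 386)² = ((-21 + 441) - 386)² = (420 - 386)² = 34² = 1156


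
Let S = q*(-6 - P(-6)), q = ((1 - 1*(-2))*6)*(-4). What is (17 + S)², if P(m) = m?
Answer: 289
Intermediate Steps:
q = -72 (q = ((1 + 2)*6)*(-4) = (3*6)*(-4) = 18*(-4) = -72)
S = 0 (S = -72*(-6 - 1*(-6)) = -72*(-6 + 6) = -72*0 = 0)
(17 + S)² = (17 + 0)² = 17² = 289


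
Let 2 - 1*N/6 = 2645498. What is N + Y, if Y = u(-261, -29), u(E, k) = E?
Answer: -15873237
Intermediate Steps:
N = -15872976 (N = 12 - 6*2645498 = 12 - 15872988 = -15872976)
Y = -261
N + Y = -15872976 - 261 = -15873237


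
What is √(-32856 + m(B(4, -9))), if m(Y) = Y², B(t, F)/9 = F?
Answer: I*√26295 ≈ 162.16*I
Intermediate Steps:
B(t, F) = 9*F
√(-32856 + m(B(4, -9))) = √(-32856 + (9*(-9))²) = √(-32856 + (-81)²) = √(-32856 + 6561) = √(-26295) = I*√26295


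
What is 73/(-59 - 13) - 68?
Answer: -4969/72 ≈ -69.014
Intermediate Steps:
73/(-59 - 13) - 68 = 73/(-72) - 68 = -1/72*73 - 68 = -73/72 - 68 = -4969/72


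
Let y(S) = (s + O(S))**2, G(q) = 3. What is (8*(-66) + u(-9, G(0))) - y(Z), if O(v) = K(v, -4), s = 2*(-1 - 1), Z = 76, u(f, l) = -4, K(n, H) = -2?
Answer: -568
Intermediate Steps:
s = -4 (s = 2*(-2) = -4)
O(v) = -2
y(S) = 36 (y(S) = (-4 - 2)**2 = (-6)**2 = 36)
(8*(-66) + u(-9, G(0))) - y(Z) = (8*(-66) - 4) - 1*36 = (-528 - 4) - 36 = -532 - 36 = -568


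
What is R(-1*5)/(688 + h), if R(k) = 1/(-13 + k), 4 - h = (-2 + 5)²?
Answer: -1/12294 ≈ -8.1340e-5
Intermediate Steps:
h = -5 (h = 4 - (-2 + 5)² = 4 - 1*3² = 4 - 1*9 = 4 - 9 = -5)
R(-1*5)/(688 + h) = 1/((688 - 5)*(-13 - 1*5)) = 1/(683*(-13 - 5)) = (1/683)/(-18) = (1/683)*(-1/18) = -1/12294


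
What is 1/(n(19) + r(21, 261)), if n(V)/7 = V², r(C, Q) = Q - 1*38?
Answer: 1/2750 ≈ 0.00036364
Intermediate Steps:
r(C, Q) = -38 + Q (r(C, Q) = Q - 38 = -38 + Q)
n(V) = 7*V²
1/(n(19) + r(21, 261)) = 1/(7*19² + (-38 + 261)) = 1/(7*361 + 223) = 1/(2527 + 223) = 1/2750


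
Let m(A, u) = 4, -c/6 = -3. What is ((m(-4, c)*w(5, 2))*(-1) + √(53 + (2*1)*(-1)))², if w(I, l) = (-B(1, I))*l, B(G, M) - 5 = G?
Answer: (48 + √51)² ≈ 3040.6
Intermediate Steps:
B(G, M) = 5 + G
w(I, l) = -6*l (w(I, l) = (-(5 + 1))*l = (-1*6)*l = -6*l)
c = 18 (c = -6*(-3) = 18)
((m(-4, c)*w(5, 2))*(-1) + √(53 + (2*1)*(-1)))² = ((4*(-6*2))*(-1) + √(53 + (2*1)*(-1)))² = ((4*(-12))*(-1) + √(53 + 2*(-1)))² = (-48*(-1) + √(53 - 2))² = (48 + √51)²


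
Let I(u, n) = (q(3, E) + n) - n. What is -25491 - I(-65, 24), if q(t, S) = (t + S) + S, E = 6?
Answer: -25506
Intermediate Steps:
q(t, S) = t + 2*S (q(t, S) = (S + t) + S = t + 2*S)
I(u, n) = 15 (I(u, n) = ((3 + 2*6) + n) - n = ((3 + 12) + n) - n = (15 + n) - n = 15)
-25491 - I(-65, 24) = -25491 - 1*15 = -25491 - 15 = -25506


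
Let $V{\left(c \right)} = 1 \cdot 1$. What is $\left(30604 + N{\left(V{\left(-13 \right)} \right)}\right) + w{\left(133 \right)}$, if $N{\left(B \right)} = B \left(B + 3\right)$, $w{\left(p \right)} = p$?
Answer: $30741$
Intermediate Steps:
$V{\left(c \right)} = 1$
$N{\left(B \right)} = B \left(3 + B\right)$
$\left(30604 + N{\left(V{\left(-13 \right)} \right)}\right) + w{\left(133 \right)} = \left(30604 + 1 \left(3 + 1\right)\right) + 133 = \left(30604 + 1 \cdot 4\right) + 133 = \left(30604 + 4\right) + 133 = 30608 + 133 = 30741$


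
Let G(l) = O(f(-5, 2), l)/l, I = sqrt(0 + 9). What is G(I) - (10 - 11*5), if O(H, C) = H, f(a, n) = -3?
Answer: 44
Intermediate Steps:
I = 3 (I = sqrt(9) = 3)
G(l) = -3/l
G(I) - (10 - 11*5) = -3/3 - (10 - 11*5) = -3*1/3 - (10 - 55) = -1 - 1*(-45) = -1 + 45 = 44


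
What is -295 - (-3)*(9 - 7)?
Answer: -289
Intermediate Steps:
-295 - (-3)*(9 - 7) = -295 - (-3)*2 = -295 - 1*(-6) = -295 + 6 = -289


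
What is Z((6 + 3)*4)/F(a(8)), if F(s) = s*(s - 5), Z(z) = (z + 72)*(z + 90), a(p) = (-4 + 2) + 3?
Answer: -3402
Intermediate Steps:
a(p) = 1 (a(p) = -2 + 3 = 1)
Z(z) = (72 + z)*(90 + z)
F(s) = s*(-5 + s)
Z((6 + 3)*4)/F(a(8)) = (6480 + ((6 + 3)*4)² + 162*((6 + 3)*4))/((1*(-5 + 1))) = (6480 + (9*4)² + 162*(9*4))/((1*(-4))) = (6480 + 36² + 162*36)/(-4) = (6480 + 1296 + 5832)*(-¼) = 13608*(-¼) = -3402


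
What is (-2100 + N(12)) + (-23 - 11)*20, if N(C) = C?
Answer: -2768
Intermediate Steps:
(-2100 + N(12)) + (-23 - 11)*20 = (-2100 + 12) + (-23 - 11)*20 = -2088 - 34*20 = -2088 - 680 = -2768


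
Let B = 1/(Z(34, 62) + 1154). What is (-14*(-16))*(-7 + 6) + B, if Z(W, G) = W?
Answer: -266111/1188 ≈ -224.00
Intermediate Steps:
B = 1/1188 (B = 1/(34 + 1154) = 1/1188 ≈ 0.00084175)
(-14*(-16))*(-7 + 6) + B = (-14*(-16))*(-7 + 6) + 1/1188 = 224*(-1) + 1/1188 = -224 + 1/1188 = -266111/1188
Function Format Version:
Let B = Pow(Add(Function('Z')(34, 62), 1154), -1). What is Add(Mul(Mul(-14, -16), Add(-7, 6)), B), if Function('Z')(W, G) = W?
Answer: Rational(-266111, 1188) ≈ -224.00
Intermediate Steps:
B = Rational(1, 1188) (B = Pow(Add(34, 1154), -1) = Pow(1188, -1) = Rational(1, 1188) ≈ 0.00084175)
Add(Mul(Mul(-14, -16), Add(-7, 6)), B) = Add(Mul(Mul(-14, -16), Add(-7, 6)), Rational(1, 1188)) = Add(Mul(224, -1), Rational(1, 1188)) = Add(-224, Rational(1, 1188)) = Rational(-266111, 1188)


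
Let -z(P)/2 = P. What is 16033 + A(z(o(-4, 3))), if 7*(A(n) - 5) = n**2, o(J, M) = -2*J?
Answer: 112522/7 ≈ 16075.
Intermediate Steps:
z(P) = -2*P
A(n) = 5 + n**2/7
16033 + A(z(o(-4, 3))) = 16033 + (5 + (-(-4)*(-4))**2/7) = 16033 + (5 + (-2*8)**2/7) = 16033 + (5 + (1/7)*(-16)**2) = 16033 + (5 + (1/7)*256) = 16033 + (5 + 256/7) = 16033 + 291/7 = 112522/7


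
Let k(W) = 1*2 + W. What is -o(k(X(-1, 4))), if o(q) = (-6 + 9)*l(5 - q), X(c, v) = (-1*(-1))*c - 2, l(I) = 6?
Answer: -18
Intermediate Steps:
X(c, v) = -2 + c (X(c, v) = 1*c - 2 = c - 2 = -2 + c)
k(W) = 2 + W
o(q) = 18 (o(q) = (-6 + 9)*6 = 3*6 = 18)
-o(k(X(-1, 4))) = -1*18 = -18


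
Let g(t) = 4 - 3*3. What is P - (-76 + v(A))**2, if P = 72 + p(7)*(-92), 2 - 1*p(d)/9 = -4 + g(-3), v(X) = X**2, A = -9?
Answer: -9061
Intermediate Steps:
g(t) = -5 (g(t) = 4 - 9 = -5)
p(d) = 99 (p(d) = 18 - 9*(-4 - 5) = 18 - 9*(-9) = 18 + 81 = 99)
P = -9036 (P = 72 + 99*(-92) = 72 - 9108 = -9036)
P - (-76 + v(A))**2 = -9036 - (-76 + (-9)**2)**2 = -9036 - (-76 + 81)**2 = -9036 - 1*5**2 = -9036 - 1*25 = -9036 - 25 = -9061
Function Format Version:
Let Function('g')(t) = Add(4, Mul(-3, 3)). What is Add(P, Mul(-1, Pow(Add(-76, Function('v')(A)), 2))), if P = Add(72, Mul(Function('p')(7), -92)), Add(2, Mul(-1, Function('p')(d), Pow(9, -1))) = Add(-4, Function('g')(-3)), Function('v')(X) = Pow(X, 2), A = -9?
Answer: -9061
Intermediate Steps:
Function('g')(t) = -5 (Function('g')(t) = Add(4, -9) = -5)
Function('p')(d) = 99 (Function('p')(d) = Add(18, Mul(-9, Add(-4, -5))) = Add(18, Mul(-9, -9)) = Add(18, 81) = 99)
P = -9036 (P = Add(72, Mul(99, -92)) = Add(72, -9108) = -9036)
Add(P, Mul(-1, Pow(Add(-76, Function('v')(A)), 2))) = Add(-9036, Mul(-1, Pow(Add(-76, Pow(-9, 2)), 2))) = Add(-9036, Mul(-1, Pow(Add(-76, 81), 2))) = Add(-9036, Mul(-1, Pow(5, 2))) = Add(-9036, Mul(-1, 25)) = Add(-9036, -25) = -9061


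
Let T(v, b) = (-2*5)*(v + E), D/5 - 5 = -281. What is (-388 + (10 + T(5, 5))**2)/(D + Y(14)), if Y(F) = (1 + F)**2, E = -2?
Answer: -4/385 ≈ -0.010390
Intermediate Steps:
D = -1380 (D = 25 + 5*(-281) = 25 - 1405 = -1380)
T(v, b) = 20 - 10*v (T(v, b) = (-2*5)*(v - 2) = -10*(-2 + v) = 20 - 10*v)
(-388 + (10 + T(5, 5))**2)/(D + Y(14)) = (-388 + (10 + (20 - 10*5))**2)/(-1380 + (1 + 14)**2) = (-388 + (10 + (20 - 50))**2)/(-1380 + 15**2) = (-388 + (10 - 30)**2)/(-1380 + 225) = (-388 + (-20)**2)/(-1155) = (-388 + 400)*(-1/1155) = 12*(-1/1155) = -4/385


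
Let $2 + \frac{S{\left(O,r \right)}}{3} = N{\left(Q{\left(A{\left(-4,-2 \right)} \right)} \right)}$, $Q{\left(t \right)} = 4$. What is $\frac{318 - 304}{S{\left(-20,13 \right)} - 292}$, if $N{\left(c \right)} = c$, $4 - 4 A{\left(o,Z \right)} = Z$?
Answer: $- \frac{7}{143} \approx -0.048951$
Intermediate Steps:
$A{\left(o,Z \right)} = 1 - \frac{Z}{4}$
$S{\left(O,r \right)} = 6$ ($S{\left(O,r \right)} = -6 + 3 \cdot 4 = -6 + 12 = 6$)
$\frac{318 - 304}{S{\left(-20,13 \right)} - 292} = \frac{318 - 304}{6 - 292} = \frac{14}{-286} = 14 \left(- \frac{1}{286}\right) = - \frac{7}{143}$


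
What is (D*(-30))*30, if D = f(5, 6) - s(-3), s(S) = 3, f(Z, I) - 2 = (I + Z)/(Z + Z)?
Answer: -90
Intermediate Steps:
f(Z, I) = 2 + (I + Z)/(2*Z) (f(Z, I) = 2 + (I + Z)/(Z + Z) = 2 + (I + Z)/((2*Z)) = 2 + (I + Z)*(1/(2*Z)) = 2 + (I + Z)/(2*Z))
D = ⅒ (D = (½)*(6 + 5*5)/5 - 1*3 = (½)*(⅕)*(6 + 25) - 3 = (½)*(⅕)*31 - 3 = 31/10 - 3 = ⅒ ≈ 0.10000)
(D*(-30))*30 = ((⅒)*(-30))*30 = -3*30 = -90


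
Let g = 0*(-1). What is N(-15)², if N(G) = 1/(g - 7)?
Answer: 1/49 ≈ 0.020408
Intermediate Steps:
g = 0
N(G) = -⅐ (N(G) = 1/(0 - 7) = 1/(-7) = -⅐)
N(-15)² = (-⅐)² = 1/49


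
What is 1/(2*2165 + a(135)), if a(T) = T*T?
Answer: 1/22555 ≈ 4.4336e-5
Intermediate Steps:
a(T) = T**2
1/(2*2165 + a(135)) = 1/(2*2165 + 135**2) = 1/(4330 + 18225) = 1/22555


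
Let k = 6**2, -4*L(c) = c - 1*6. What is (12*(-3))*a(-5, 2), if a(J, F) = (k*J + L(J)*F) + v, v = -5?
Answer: 6462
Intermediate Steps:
L(c) = 3/2 - c/4 (L(c) = -(c - 1*6)/4 = -(c - 6)/4 = -(-6 + c)/4 = 3/2 - c/4)
k = 36
a(J, F) = -5 + 36*J + F*(3/2 - J/4) (a(J, F) = (36*J + (3/2 - J/4)*F) - 5 = (36*J + F*(3/2 - J/4)) - 5 = -5 + 36*J + F*(3/2 - J/4))
(12*(-3))*a(-5, 2) = (12*(-3))*(-5 + 36*(-5) - 1/4*2*(-6 - 5)) = -36*(-5 - 180 - 1/4*2*(-11)) = -36*(-5 - 180 + 11/2) = -36*(-359/2) = 6462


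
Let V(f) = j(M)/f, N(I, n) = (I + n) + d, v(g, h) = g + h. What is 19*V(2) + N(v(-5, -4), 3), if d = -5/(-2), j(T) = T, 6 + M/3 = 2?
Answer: -235/2 ≈ -117.50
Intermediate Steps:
M = -12 (M = -18 + 3*2 = -18 + 6 = -12)
d = 5/2 (d = -5*(-½) = 5/2 ≈ 2.5000)
N(I, n) = 5/2 + I + n (N(I, n) = (I + n) + 5/2 = 5/2 + I + n)
V(f) = -12/f
19*V(2) + N(v(-5, -4), 3) = 19*(-12/2) + (5/2 + (-5 - 4) + 3) = 19*(-12*½) + (5/2 - 9 + 3) = 19*(-6) - 7/2 = -114 - 7/2 = -235/2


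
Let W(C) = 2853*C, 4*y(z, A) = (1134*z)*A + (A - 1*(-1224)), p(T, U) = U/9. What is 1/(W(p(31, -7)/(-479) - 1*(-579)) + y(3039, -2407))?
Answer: -1916/3970172147667 ≈ -4.8260e-10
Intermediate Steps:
p(T, U) = U/9 (p(T, U) = U*(⅑) = U/9)
y(z, A) = 306 + A/4 + 567*A*z/2 (y(z, A) = ((1134*z)*A + (A - 1*(-1224)))/4 = (1134*A*z + (A + 1224))/4 = (1134*A*z + (1224 + A))/4 = (1224 + A + 1134*A*z)/4 = 306 + A/4 + 567*A*z/2)
1/(W(p(31, -7)/(-479) - 1*(-579)) + y(3039, -2407)) = 1/(2853*(((⅑)*(-7))/(-479) - 1*(-579)) + (306 + (¼)*(-2407) + (567/2)*(-2407)*3039)) = 1/(2853*(-7/9*(-1/479) + 579) + (306 - 2407/4 - 4147532991/2)) = 1/(2853*(7/4311 + 579) - 8295067165/4) = 1/(2853*(2496076/4311) - 8295067165/4) = 1/(791256092/479 - 8295067165/4) = 1/(-3970172147667/1916) = -1916/3970172147667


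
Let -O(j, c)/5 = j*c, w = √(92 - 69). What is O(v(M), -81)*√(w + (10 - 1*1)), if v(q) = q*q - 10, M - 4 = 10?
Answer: 75330*√(9 + √23) ≈ 2.7980e+5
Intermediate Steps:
M = 14 (M = 4 + 10 = 14)
v(q) = -10 + q² (v(q) = q² - 10 = -10 + q²)
w = √23 ≈ 4.7958
O(j, c) = -5*c*j (O(j, c) = -5*j*c = -5*c*j)
O(v(M), -81)*√(w + (10 - 1*1)) = (-5*(-81)*(-10 + 14²))*√(√23 + (10 - 1*1)) = (-5*(-81)*(-10 + 196))*√(√23 + (10 - 1)) = (-5*(-81)*186)*√(√23 + 9) = 75330*√(9 + √23)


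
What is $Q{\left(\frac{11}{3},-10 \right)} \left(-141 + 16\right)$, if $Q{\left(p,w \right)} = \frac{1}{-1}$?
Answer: $125$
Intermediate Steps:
$Q{\left(p,w \right)} = -1$
$Q{\left(\frac{11}{3},-10 \right)} \left(-141 + 16\right) = - (-141 + 16) = \left(-1\right) \left(-125\right) = 125$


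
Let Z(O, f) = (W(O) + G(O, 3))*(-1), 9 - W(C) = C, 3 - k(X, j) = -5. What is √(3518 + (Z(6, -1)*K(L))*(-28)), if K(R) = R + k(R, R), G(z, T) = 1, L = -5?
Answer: √3854 ≈ 62.081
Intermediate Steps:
k(X, j) = 8 (k(X, j) = 3 - 1*(-5) = 3 + 5 = 8)
W(C) = 9 - C
K(R) = 8 + R (K(R) = R + 8 = 8 + R)
Z(O, f) = -10 + O (Z(O, f) = ((9 - O) + 1)*(-1) = (10 - O)*(-1) = -10 + O)
√(3518 + (Z(6, -1)*K(L))*(-28)) = √(3518 + ((-10 + 6)*(8 - 5))*(-28)) = √(3518 - 4*3*(-28)) = √(3518 - 12*(-28)) = √(3518 + 336) = √3854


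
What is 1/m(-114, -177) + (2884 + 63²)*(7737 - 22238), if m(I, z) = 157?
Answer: -15601930420/157 ≈ -9.9375e+7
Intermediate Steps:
1/m(-114, -177) + (2884 + 63²)*(7737 - 22238) = 1/157 + (2884 + 63²)*(7737 - 22238) = 1/157 + (2884 + 3969)*(-14501) = 1/157 + 6853*(-14501) = 1/157 - 99375353 = -15601930420/157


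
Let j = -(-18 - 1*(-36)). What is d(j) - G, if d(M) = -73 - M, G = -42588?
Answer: 42533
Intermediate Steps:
j = -18 (j = -(-18 + 36) = -1*18 = -18)
d(j) - G = (-73 - 1*(-18)) - 1*(-42588) = (-73 + 18) + 42588 = -55 + 42588 = 42533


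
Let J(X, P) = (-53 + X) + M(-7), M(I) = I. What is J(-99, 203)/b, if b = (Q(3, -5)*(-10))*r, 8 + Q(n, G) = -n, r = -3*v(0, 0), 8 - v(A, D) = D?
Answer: 53/880 ≈ 0.060227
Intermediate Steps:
v(A, D) = 8 - D
J(X, P) = -60 + X (J(X, P) = (-53 + X) - 7 = -60 + X)
r = -24 (r = -3*(8 - 1*0) = -3*(8 + 0) = -3*8 = -24)
Q(n, G) = -8 - n
b = -2640 (b = ((-8 - 1*3)*(-10))*(-24) = ((-8 - 3)*(-10))*(-24) = -11*(-10)*(-24) = 110*(-24) = -2640)
J(-99, 203)/b = (-60 - 99)/(-2640) = -159*(-1/2640) = 53/880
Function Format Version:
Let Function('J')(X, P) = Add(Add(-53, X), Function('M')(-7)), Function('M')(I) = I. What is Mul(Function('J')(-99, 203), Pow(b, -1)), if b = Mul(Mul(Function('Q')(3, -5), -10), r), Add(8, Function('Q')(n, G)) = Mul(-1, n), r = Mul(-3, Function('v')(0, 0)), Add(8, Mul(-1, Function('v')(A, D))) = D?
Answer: Rational(53, 880) ≈ 0.060227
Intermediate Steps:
Function('v')(A, D) = Add(8, Mul(-1, D))
Function('J')(X, P) = Add(-60, X) (Function('J')(X, P) = Add(Add(-53, X), -7) = Add(-60, X))
r = -24 (r = Mul(-3, Add(8, Mul(-1, 0))) = Mul(-3, Add(8, 0)) = Mul(-3, 8) = -24)
Function('Q')(n, G) = Add(-8, Mul(-1, n))
b = -2640 (b = Mul(Mul(Add(-8, Mul(-1, 3)), -10), -24) = Mul(Mul(Add(-8, -3), -10), -24) = Mul(Mul(-11, -10), -24) = Mul(110, -24) = -2640)
Mul(Function('J')(-99, 203), Pow(b, -1)) = Mul(Add(-60, -99), Pow(-2640, -1)) = Mul(-159, Rational(-1, 2640)) = Rational(53, 880)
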